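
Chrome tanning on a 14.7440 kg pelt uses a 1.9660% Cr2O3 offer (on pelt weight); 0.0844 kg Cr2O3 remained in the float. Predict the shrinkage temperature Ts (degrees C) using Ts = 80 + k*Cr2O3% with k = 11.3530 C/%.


Offered = pelt * offer_pct / 100 = 14.7440 * 1.9660 / 100 = 0.2899 kg
Uptake = offered - residual = 0.2899 - 0.0844 = 0.2055 kg
Cr2O3% on pelt = uptake / pelt * 100 = 0.2055 / 14.7440 * 100 = 1.3936 %
Ts = 80 + k * Cr2O3% = 80 + 11.3530 * 1.3936 = 95.8211 C


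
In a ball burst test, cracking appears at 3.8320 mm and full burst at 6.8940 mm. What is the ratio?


Formula: Ratio = crack / burst
Substituting: Ratio = 3.8320 / 6.8940
Result: 0.5558


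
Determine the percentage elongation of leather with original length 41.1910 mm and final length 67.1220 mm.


Formula: Elongation = (Lf - L0) / L0 * 100
Substituting: Elongation = (67.1220 - 41.1910) / 41.1910 * 100
Result: 62.9531 %


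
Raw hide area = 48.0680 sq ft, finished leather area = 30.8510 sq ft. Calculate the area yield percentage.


Formula: Yield = finished / raw * 100
Substituting: Yield = 30.8510 / 48.0680 * 100
Result: 64.1820 %


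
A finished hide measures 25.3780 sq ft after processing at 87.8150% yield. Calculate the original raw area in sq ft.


Formula: raw = finished * 100 / yield
Substituting: raw = 25.3780 * 100 / 87.8150
Result: 28.8994 sq ft


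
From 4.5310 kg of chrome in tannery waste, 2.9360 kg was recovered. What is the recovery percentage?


Formula: Recovery = recovered / input * 100
Substituting: Recovery = 2.9360 / 4.5310 * 100
Result: 64.7981 %


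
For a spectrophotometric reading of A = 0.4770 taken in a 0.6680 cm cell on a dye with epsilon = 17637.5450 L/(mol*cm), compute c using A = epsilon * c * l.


Formula: c = A / (epsilon * l)
Substituting: c = 0.4770 / (17637.5450 * 0.6680)
Result: 4.0486e-05 mol/L


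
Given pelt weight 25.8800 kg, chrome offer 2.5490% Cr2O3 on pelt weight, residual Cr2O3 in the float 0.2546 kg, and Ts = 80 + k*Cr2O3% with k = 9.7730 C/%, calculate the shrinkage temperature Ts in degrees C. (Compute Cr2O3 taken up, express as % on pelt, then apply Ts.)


Offered = pelt * offer_pct / 100 = 25.8800 * 2.5490 / 100 = 0.6597 kg
Uptake = offered - residual = 0.6597 - 0.2546 = 0.4051 kg
Cr2O3% on pelt = uptake / pelt * 100 = 0.4051 / 25.8800 * 100 = 1.5652 %
Ts = 80 + k * Cr2O3% = 80 + 9.7730 * 1.5652 = 95.2970 C


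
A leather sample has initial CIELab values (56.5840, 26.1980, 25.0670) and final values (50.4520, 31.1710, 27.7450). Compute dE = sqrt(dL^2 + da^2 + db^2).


dL = -6.1320, da = 4.9730, db = 2.6780
dE = sqrt((-6.1320)^2 + 4.9730^2 + 2.6780^2) = 8.3369


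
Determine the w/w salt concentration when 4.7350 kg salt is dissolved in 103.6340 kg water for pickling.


Formula: Conc = salt / (water + salt) * 100
Substituting: Conc = 4.7350 / (103.6340 + 4.7350) * 100
Result: 4.3693 %


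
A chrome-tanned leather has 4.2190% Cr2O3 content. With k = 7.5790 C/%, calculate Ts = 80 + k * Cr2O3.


Formula: Ts = 80 + k * Cr2O3
Substituting: Ts = 80 + 7.5790 * 4.2190
Result: 111.9758 C


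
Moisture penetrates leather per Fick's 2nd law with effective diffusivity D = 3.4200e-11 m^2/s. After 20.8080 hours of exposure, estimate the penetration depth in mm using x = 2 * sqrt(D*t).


t = 20.8080 hr * 3600 = 74908.8000 s
D * t = 3.4200e-11 * 74908.8000 = 2.5619e-06
x = 2 * sqrt(D*t) = 2 * sqrt(2.5619e-06) = 0.00320118 m = 3.2012 mm


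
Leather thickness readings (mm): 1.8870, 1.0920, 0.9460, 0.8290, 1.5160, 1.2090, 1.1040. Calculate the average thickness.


Formula: Average = sum / n
Substituting: Average = 8.5830 / 7
Result: 1.2261 mm


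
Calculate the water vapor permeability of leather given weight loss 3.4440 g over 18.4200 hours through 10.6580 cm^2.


Formula: WVP = loss / (area * time)
Substituting: WVP = 3.4440 / (10.6580 * 18.4200)
Result: 0.0175428 g/(cm^2*hr)


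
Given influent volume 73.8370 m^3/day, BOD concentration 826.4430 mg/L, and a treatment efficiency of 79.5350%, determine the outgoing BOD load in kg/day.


Load_in = volume * conc / 1000 = 73.8370 * 826.4430 / 1000 = 61.0221 kg/day
Removed = Load_in * eff / 100 = 61.0221 * 79.5350 / 100 = 48.5339 kg/day
Load_out = Load_in - Removed = 61.0221 - 48.5339 = 12.4882 kg/day


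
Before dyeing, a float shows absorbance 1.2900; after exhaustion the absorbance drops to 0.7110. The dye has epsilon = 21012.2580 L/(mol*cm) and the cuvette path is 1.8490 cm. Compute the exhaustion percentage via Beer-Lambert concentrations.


c_initial = A_i / (epsilon * l) = 1.2900 / (21012.2580 * 1.8490) = 3.3203e-05 mol/L
c_final = A_f / (epsilon * l) = 0.7110 / (21012.2580 * 1.8490) = 1.8300e-05 mol/L
Exhaustion = (c_initial - c_final) / c_initial * 100 = (3.3203e-05 - 1.8300e-05) / 3.3203e-05 * 100 = 44.8837 %


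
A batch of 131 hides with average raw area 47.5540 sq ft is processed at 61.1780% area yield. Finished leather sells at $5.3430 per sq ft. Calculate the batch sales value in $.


Raw_total = N * avg_area = 131 * 47.5540 = 6229.5740 sq ft
Finished = Raw_total * yield / 100 = 6229.5740 * 61.1780 / 100 = 3811.1288 sq ft
Value = Finished * price = 3811.1288 * 5.3430 = 20362.8611 $


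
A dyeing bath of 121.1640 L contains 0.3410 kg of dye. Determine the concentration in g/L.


Formula: Conc = dye_mass(kg) / volume(L) * 1000
Substituting: Conc = 0.3410 / 121.1640 * 1000
Result: 2.8144 g/L


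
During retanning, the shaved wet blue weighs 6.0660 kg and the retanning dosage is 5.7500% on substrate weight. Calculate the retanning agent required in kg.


Formula: Retan = substrate * pct / 100
Substituting: Retan = 6.0660 * 5.7500 / 100
Result: 0.3488 kg


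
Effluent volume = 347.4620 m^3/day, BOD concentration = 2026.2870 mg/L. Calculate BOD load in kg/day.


Formula: BOD_load = volume * conc / 1000
Substituting: BOD_load = 347.4620 * 2026.2870 / 1000
Result: 704.0577 kg/day


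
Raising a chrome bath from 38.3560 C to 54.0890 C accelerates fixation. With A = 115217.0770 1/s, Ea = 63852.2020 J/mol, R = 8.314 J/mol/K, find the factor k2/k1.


T1 = 38.3560 + 273.15 = 311.5060 K; T2 = 54.0890 + 273.15 = 327.2390 K
k1 = A * exp(-Ea/(R*T1)) = 115217.0770 * exp(-63852.2020/(8.314*311.5060)) = 2.2601e-06 1/s
k2 = A * exp(-Ea/(R*T2)) = 115217.0770 * exp(-63852.2020/(8.314*327.2390)) = 7.3946e-06 1/s
k2/k1 = 7.3946e-06 / 2.2601e-06 = 3.2718


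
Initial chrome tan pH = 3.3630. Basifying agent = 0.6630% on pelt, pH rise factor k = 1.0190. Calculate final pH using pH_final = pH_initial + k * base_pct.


Formula: pH_final = pH_initial + k * base_pct
Substituting: pH_final = 3.3630 + 1.0190 * 0.6630
Result: 4.0386


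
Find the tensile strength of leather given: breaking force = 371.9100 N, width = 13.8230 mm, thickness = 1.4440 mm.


Formula: TS = force / (width * thickness)
Substituting: TS = 371.9100 / (13.8230 * 1.4440)
Result: 18.6324 N/mm^2


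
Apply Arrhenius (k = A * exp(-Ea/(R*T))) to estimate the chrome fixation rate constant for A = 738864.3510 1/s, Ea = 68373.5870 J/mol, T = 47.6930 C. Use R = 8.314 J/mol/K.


T_K = T_C + 273.15 = 47.6930 + 273.15 = 320.8430 K
exponent = -Ea / (R * T_K) = -68373.5870 / (8.314 * 320.8430) = -25.6322
k = A * exp(exponent) = 738864.3510 * exp(-25.6322) = 5.4531e-06 1/s


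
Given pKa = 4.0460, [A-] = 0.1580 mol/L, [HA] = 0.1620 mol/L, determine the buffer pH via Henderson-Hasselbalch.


ratio = [A-] / [HA] = 0.1580 / 0.1620 = 0.9753
log10(ratio) = -0.0108579
pH = pKa + log10(ratio) = 4.0460 - 0.0108579 = 4.0351


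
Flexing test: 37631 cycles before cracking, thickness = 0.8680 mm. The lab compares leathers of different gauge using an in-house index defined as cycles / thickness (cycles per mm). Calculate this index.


Formula: Index = cycles / thickness
Substituting: Index = 37631 / 0.8680
Result: 43353.6866 cycles/mm


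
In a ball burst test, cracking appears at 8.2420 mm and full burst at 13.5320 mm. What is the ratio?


Formula: Ratio = crack / burst
Substituting: Ratio = 8.2420 / 13.5320
Result: 0.6091


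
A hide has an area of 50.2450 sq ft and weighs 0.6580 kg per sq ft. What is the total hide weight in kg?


Formula: Weight = area * weight_per_sqft
Substituting: Weight = 50.2450 * 0.6580
Result: 33.0612 kg


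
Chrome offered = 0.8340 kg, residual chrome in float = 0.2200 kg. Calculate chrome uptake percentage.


Formula: Uptake = (offered - residual) / offered * 100
Substituting: Uptake = (0.8340 - 0.2200) / 0.8340 * 100
Result: 73.6211 %


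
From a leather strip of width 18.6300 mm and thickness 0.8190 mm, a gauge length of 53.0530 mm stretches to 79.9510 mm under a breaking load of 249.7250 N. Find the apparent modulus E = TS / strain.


TS = F / (w * t) = 249.7250 / (18.6300 * 0.8190) = 16.3669 N/mm^2
strain = (Lf - L0) / L0 = (79.9510 - 53.0530) / 53.0530 = 0.5070
E = TS / strain = 16.3669 / 0.5070 = 32.2816 N/mm^2


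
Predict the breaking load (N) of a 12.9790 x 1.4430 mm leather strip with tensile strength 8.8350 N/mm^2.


Formula: F = TS * w * t
Substituting: F = 8.8350 * 12.9790 * 1.4430
Result: 165.4680 N


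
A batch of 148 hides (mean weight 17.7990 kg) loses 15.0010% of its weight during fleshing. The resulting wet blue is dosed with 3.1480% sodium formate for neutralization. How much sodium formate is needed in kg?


Total_raw = N * avg_wt = 148 * 17.7990 = 2634.2520 kg
Substrate = Total_raw * (1 - loss/100) = 2634.2520 * (1 - 15.0010/100) = 2239.0879 kg
Neutralizer = Substrate * pct / 100 = 2239.0879 * 3.1480 / 100 = 70.4865 kg


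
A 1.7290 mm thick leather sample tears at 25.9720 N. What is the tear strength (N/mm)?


Formula: Tear strength = force / thickness
Substituting: Tear strength = 25.9720 / 1.7290
Result: 15.0214 N/mm


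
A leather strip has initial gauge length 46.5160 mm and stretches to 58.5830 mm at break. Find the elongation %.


Formula: Elongation = (Lf - L0) / L0 * 100
Substituting: Elongation = (58.5830 - 46.5160) / 46.5160 * 100
Result: 25.9416 %


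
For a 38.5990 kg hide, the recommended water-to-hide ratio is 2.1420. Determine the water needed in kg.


Formula: Water = hide_weight * ratio
Substituting: Water = 38.5990 * 2.1420
Result: 82.6791 kg


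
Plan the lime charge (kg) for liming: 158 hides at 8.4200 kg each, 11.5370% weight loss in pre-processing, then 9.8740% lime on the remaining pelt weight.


Total_raw = N * avg_wt = 158 * 8.4200 = 1330.3600 kg
Substrate = Total_raw * (1 - loss/100) = 1330.3600 * (1 - 11.5370/100) = 1176.8764 kg
Lime = Substrate * pct / 100 = 1176.8764 * 9.8740 / 100 = 116.2048 kg


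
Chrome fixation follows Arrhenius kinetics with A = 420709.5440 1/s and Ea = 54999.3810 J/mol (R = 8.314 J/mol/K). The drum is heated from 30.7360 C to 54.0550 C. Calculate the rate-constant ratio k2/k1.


T1 = 30.7360 + 273.15 = 303.8860 K; T2 = 54.0550 + 273.15 = 327.2050 K
k1 = A * exp(-Ea/(R*T1)) = 420709.5440 * exp(-54999.3810/(8.314*303.8860)) = 1.4786e-04 1/s
k2 = A * exp(-Ea/(R*T2)) = 420709.5440 * exp(-54999.3810/(8.314*327.2050)) = 6.9763e-04 1/s
k2/k1 = 6.9763e-04 / 1.4786e-04 = 4.7181


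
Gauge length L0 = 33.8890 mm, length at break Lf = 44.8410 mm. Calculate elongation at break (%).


Formula: Elongation = (Lf - L0) / L0 * 100
Substituting: Elongation = (44.8410 - 33.8890) / 33.8890 * 100
Result: 32.3173 %


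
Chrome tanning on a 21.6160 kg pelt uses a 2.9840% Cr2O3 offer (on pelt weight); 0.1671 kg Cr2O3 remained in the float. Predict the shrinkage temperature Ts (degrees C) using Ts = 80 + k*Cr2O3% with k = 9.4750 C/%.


Offered = pelt * offer_pct / 100 = 21.6160 * 2.9840 / 100 = 0.6450 kg
Uptake = offered - residual = 0.6450 - 0.1671 = 0.4779 kg
Cr2O3% on pelt = uptake / pelt * 100 = 0.4779 / 21.6160 * 100 = 2.2110 %
Ts = 80 + k * Cr2O3% = 80 + 9.4750 * 2.2110 = 100.9489 C


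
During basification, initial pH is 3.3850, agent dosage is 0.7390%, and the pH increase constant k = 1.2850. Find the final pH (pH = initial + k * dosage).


Formula: pH_final = pH_initial + k * base_pct
Substituting: pH_final = 3.3850 + 1.2850 * 0.7390
Result: 4.3346


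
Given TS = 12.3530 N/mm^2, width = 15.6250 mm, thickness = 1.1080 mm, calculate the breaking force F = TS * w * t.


Formula: F = TS * w * t
Substituting: F = 12.3530 * 15.6250 * 1.1080
Result: 213.8613 N


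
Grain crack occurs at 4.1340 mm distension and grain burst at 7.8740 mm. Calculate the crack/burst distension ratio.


Formula: Ratio = crack / burst
Substituting: Ratio = 4.1340 / 7.8740
Result: 0.5250


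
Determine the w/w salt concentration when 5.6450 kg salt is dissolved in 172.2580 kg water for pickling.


Formula: Conc = salt / (water + salt) * 100
Substituting: Conc = 5.6450 / (172.2580 + 5.6450) * 100
Result: 3.1731 %


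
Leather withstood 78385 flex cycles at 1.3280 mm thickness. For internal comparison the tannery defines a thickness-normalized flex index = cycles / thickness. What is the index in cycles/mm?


Formula: Index = cycles / thickness
Substituting: Index = 78385 / 1.3280
Result: 59024.8494 cycles/mm


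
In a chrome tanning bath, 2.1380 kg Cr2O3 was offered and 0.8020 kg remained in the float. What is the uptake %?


Formula: Uptake = (offered - residual) / offered * 100
Substituting: Uptake = (2.1380 - 0.8020) / 2.1380 * 100
Result: 62.4883 %


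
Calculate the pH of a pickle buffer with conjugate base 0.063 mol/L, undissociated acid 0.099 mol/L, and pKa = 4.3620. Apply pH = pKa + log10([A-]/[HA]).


ratio = [A-] / [HA] = 0.063 / 0.099 = 0.6364
log10(ratio) = -0.1963
pH = pKa + log10(ratio) = 4.3620 - 0.1963 = 4.1657


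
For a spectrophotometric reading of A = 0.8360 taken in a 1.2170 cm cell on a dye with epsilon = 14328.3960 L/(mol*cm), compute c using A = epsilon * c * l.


Formula: c = A / (epsilon * l)
Substituting: c = 0.8360 / (14328.3960 * 1.2170)
Result: 4.7942e-05 mol/L


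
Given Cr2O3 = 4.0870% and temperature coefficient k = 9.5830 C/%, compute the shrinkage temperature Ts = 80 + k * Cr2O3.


Formula: Ts = 80 + k * Cr2O3
Substituting: Ts = 80 + 9.5830 * 4.0870
Result: 119.1657 C


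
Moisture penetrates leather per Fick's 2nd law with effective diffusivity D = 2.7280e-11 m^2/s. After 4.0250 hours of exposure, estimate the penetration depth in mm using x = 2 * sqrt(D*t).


t = 4.0250 hr * 3600 = 14490.0000 s
D * t = 2.7280e-11 * 14490.0000 = 3.9529e-07
x = 2 * sqrt(D*t) = 2 * sqrt(3.9529e-07) = 0.00125744 m = 1.2574 mm


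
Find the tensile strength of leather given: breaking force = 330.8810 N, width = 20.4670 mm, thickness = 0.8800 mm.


Formula: TS = force / (width * thickness)
Substituting: TS = 330.8810 / (20.4670 * 0.8800)
Result: 18.3711 N/mm^2


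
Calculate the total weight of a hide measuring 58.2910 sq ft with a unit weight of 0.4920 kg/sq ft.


Formula: Weight = area * weight_per_sqft
Substituting: Weight = 58.2910 * 0.4920
Result: 28.6792 kg


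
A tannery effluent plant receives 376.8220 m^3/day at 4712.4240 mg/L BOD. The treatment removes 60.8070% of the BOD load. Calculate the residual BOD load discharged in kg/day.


Load_in = volume * conc / 1000 = 376.8220 * 4712.4240 / 1000 = 1775.7450 kg/day
Removed = Load_in * eff / 100 = 1775.7450 * 60.8070 / 100 = 1079.7773 kg/day
Load_out = Load_in - Removed = 1775.7450 - 1079.7773 = 695.9678 kg/day


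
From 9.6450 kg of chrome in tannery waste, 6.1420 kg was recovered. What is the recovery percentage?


Formula: Recovery = recovered / input * 100
Substituting: Recovery = 6.1420 / 9.6450 * 100
Result: 63.6807 %


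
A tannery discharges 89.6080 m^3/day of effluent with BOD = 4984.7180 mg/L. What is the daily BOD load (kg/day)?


Formula: BOD_load = volume * conc / 1000
Substituting: BOD_load = 89.6080 * 4984.7180 / 1000
Result: 446.6706 kg/day


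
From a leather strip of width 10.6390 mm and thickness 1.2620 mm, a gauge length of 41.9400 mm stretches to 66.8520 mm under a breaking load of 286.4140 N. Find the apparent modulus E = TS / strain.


TS = F / (w * t) = 286.4140 / (10.6390 * 1.2620) = 21.3321 N/mm^2
strain = (Lf - L0) / L0 = (66.8520 - 41.9400) / 41.9400 = 0.5940
E = TS / strain = 21.3321 / 0.5940 = 35.9132 N/mm^2


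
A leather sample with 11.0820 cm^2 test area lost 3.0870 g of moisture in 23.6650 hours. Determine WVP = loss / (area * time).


Formula: WVP = loss / (area * time)
Substituting: WVP = 3.0870 / (11.0820 * 23.6650)
Result: 0.011771 g/(cm^2*hr)


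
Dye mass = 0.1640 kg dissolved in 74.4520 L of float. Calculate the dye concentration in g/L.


Formula: Conc = dye_mass(kg) / volume(L) * 1000
Substituting: Conc = 0.1640 / 74.4520 * 1000
Result: 2.2028 g/L


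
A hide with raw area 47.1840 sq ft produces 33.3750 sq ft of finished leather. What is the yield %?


Formula: Yield = finished / raw * 100
Substituting: Yield = 33.3750 / 47.1840 * 100
Result: 70.7337 %


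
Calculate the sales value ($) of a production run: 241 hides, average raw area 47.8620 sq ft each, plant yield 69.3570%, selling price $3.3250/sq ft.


Raw_total = N * avg_area = 241 * 47.8620 = 11534.7420 sq ft
Finished = Raw_total * yield / 100 = 11534.7420 * 69.3570 / 100 = 8000.1510 sq ft
Value = Finished * price = 8000.1510 * 3.3250 = 26600.5021 $


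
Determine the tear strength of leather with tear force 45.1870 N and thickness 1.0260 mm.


Formula: Tear strength = force / thickness
Substituting: Tear strength = 45.1870 / 1.0260
Result: 44.0419 N/mm


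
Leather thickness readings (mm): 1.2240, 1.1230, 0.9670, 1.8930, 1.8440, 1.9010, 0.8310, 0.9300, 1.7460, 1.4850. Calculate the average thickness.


Formula: Average = sum / n
Substituting: Average = 13.9440 / 10
Result: 1.3944 mm


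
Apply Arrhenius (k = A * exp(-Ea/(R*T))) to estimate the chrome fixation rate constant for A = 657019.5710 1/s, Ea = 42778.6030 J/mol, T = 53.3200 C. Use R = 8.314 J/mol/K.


T_K = T_C + 273.15 = 53.3200 + 273.15 = 326.4700 K
exponent = -Ea / (R * T_K) = -42778.6030 / (8.314 * 326.4700) = -15.7606
k = A * exp(exponent) = 657019.5710 * exp(-15.7606) = 0.0939351 1/s


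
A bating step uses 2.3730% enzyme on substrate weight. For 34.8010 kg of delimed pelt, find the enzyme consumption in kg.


Formula: Enzyme = substrate * pct / 100
Substituting: Enzyme = 34.8010 * 2.3730 / 100
Result: 0.8258 kg


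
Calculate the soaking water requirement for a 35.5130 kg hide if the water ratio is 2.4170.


Formula: Water = hide_weight * ratio
Substituting: Water = 35.5130 * 2.4170
Result: 85.8349 kg


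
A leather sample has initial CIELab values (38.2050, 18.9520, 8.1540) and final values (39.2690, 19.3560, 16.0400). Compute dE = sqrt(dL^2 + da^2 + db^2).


dL = 1.0640, da = 0.4040, db = 7.8860
dE = sqrt(1.0640^2 + 0.4040^2 + 7.8860^2) = 7.9677


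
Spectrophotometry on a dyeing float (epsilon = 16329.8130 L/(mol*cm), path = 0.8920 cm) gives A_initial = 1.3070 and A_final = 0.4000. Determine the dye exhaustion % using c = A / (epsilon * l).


c_initial = A_i / (epsilon * l) = 1.3070 / (16329.8130 * 0.8920) = 8.9728e-05 mol/L
c_final = A_f / (epsilon * l) = 0.4000 / (16329.8130 * 0.8920) = 2.7461e-05 mol/L
Exhaustion = (c_initial - c_final) / c_initial * 100 = (8.9728e-05 - 2.7461e-05) / 8.9728e-05 * 100 = 69.3956 %


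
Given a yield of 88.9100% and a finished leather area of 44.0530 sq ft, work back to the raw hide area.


Formula: raw = finished * 100 / yield
Substituting: raw = 44.0530 * 100 / 88.9100
Result: 49.5479 sq ft


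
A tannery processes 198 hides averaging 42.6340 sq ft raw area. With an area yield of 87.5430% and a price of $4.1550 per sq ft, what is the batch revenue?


Raw_total = N * avg_area = 198 * 42.6340 = 8441.5320 sq ft
Finished = Raw_total * yield / 100 = 8441.5320 * 87.5430 / 100 = 7389.9704 sq ft
Value = Finished * price = 7389.9704 * 4.1550 = 30705.3268 $


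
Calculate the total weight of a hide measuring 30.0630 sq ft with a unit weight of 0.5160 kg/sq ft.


Formula: Weight = area * weight_per_sqft
Substituting: Weight = 30.0630 * 0.5160
Result: 15.5125 kg


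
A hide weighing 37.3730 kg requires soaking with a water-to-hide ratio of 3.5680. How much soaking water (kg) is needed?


Formula: Water = hide_weight * ratio
Substituting: Water = 37.3730 * 3.5680
Result: 133.3469 kg


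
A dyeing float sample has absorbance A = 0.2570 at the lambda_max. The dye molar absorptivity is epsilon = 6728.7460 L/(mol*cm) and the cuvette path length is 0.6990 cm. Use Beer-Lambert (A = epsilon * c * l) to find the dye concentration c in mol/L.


Formula: c = A / (epsilon * l)
Substituting: c = 0.2570 / (6728.7460 * 0.6990)
Result: 5.4641e-05 mol/L


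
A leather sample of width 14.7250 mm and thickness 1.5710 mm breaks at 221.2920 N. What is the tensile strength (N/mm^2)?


Formula: TS = force / (width * thickness)
Substituting: TS = 221.2920 / (14.7250 * 1.5710)
Result: 9.5661 N/mm^2


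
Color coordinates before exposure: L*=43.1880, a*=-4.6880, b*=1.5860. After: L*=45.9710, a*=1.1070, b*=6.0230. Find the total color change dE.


dL = 2.7830, da = 5.7950, db = 4.4370
dE = sqrt(2.7830^2 + 5.7950^2 + 4.4370^2) = 7.8112


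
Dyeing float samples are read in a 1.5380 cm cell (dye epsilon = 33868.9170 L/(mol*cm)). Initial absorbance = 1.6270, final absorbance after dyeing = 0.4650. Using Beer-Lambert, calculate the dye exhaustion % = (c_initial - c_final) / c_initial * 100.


c_initial = A_i / (epsilon * l) = 1.6270 / (33868.9170 * 1.5380) = 3.1234e-05 mol/L
c_final = A_f / (epsilon * l) = 0.4650 / (33868.9170 * 1.5380) = 8.9268e-06 mol/L
Exhaustion = (c_initial - c_final) / c_initial * 100 = (3.1234e-05 - 8.9268e-06) / 3.1234e-05 * 100 = 71.4198 %


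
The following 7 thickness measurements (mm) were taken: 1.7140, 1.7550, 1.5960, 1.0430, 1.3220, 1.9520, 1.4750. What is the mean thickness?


Formula: Average = sum / n
Substituting: Average = 10.8570 / 7
Result: 1.5510 mm


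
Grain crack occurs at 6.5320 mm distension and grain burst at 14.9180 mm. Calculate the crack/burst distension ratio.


Formula: Ratio = crack / burst
Substituting: Ratio = 6.5320 / 14.9180
Result: 0.4379


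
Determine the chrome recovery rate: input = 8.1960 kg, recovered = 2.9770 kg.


Formula: Recovery = recovered / input * 100
Substituting: Recovery = 2.9770 / 8.1960 * 100
Result: 36.3226 %


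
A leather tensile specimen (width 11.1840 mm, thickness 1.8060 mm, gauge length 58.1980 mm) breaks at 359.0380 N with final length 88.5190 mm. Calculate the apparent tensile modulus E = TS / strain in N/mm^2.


TS = F / (w * t) = 359.0380 / (11.1840 * 1.8060) = 17.7757 N/mm^2
strain = (Lf - L0) / L0 = (88.5190 - 58.1980) / 58.1980 = 0.5210
E = TS / strain = 17.7757 / 0.5210 = 34.1185 N/mm^2


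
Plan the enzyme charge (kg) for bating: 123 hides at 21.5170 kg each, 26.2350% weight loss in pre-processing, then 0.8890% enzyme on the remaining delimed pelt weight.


Total_raw = N * avg_wt = 123 * 21.5170 = 2646.5910 kg
Substrate = Total_raw * (1 - loss/100) = 2646.5910 * (1 - 26.2350/100) = 1952.2579 kg
Enzyme = Substrate * pct / 100 = 1952.2579 * 0.8890 / 100 = 17.3556 kg


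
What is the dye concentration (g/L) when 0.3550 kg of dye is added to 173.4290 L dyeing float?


Formula: Conc = dye_mass(kg) / volume(L) * 1000
Substituting: Conc = 0.3550 / 173.4290 * 1000
Result: 2.0469 g/L


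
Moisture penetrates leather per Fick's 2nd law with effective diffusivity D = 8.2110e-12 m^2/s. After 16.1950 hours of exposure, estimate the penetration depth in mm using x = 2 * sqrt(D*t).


t = 16.1950 hr * 3600 = 58302.0000 s
D * t = 8.2110e-12 * 58302.0000 = 4.7872e-07
x = 2 * sqrt(D*t) = 2 * sqrt(4.7872e-07) = 0.00138379 m = 1.3838 mm


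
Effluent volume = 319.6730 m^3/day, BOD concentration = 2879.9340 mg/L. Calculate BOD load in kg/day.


Formula: BOD_load = volume * conc / 1000
Substituting: BOD_load = 319.6730 * 2879.9340 / 1000
Result: 920.6371 kg/day


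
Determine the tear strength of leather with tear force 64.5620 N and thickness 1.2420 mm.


Formula: Tear strength = force / thickness
Substituting: Tear strength = 64.5620 / 1.2420
Result: 51.9823 N/mm


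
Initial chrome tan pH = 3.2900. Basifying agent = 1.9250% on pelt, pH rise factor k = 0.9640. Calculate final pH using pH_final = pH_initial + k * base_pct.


Formula: pH_final = pH_initial + k * base_pct
Substituting: pH_final = 3.2900 + 0.9640 * 1.9250
Result: 5.1457


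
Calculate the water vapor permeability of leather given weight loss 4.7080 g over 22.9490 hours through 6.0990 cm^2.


Formula: WVP = loss / (area * time)
Substituting: WVP = 4.7080 / (6.0990 * 22.9490)
Result: 0.0336368 g/(cm^2*hr)


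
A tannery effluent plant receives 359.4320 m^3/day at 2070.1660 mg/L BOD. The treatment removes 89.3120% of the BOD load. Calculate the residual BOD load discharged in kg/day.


Load_in = volume * conc / 1000 = 359.4320 * 2070.1660 / 1000 = 744.0839 kg/day
Removed = Load_in * eff / 100 = 744.0839 * 89.3120 / 100 = 664.5562 kg/day
Load_out = Load_in - Removed = 744.0839 - 664.5562 = 79.5277 kg/day


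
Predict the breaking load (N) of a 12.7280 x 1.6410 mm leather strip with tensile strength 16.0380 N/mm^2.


Formula: F = TS * w * t
Substituting: F = 16.0380 * 12.7280 * 1.6410
Result: 334.9801 N


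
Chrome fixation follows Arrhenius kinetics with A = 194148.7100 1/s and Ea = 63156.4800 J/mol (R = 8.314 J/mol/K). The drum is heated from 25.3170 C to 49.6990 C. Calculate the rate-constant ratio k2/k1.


T1 = 25.3170 + 273.15 = 298.4670 K; T2 = 49.6990 + 273.15 = 322.8490 K
k1 = A * exp(-Ea/(R*T1)) = 194148.7100 * exp(-63156.4800/(8.314*298.4670)) = 1.7169e-06 1/s
k2 = A * exp(-Ea/(R*T2)) = 194148.7100 * exp(-63156.4800/(8.314*322.8490)) = 1.1736e-05 1/s
k2/k1 = 1.1736e-05 / 1.7169e-06 = 6.8355


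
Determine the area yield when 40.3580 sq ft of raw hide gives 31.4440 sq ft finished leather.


Formula: Yield = finished / raw * 100
Substituting: Yield = 31.4440 / 40.3580 * 100
Result: 77.9127 %


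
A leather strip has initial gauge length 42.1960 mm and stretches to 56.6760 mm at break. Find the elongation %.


Formula: Elongation = (Lf - L0) / L0 * 100
Substituting: Elongation = (56.6760 - 42.1960) / 42.1960 * 100
Result: 34.3160 %


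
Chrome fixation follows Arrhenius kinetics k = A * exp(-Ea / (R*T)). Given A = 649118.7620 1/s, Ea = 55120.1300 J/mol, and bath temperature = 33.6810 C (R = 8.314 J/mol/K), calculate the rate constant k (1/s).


T_K = T_C + 273.15 = 33.6810 + 273.15 = 306.8310 K
exponent = -Ea / (R * T_K) = -55120.1300 / (8.314 * 306.8310) = -21.6073
k = A * exp(exponent) = 649118.7620 * exp(-21.6073) = 2.6815e-04 1/s


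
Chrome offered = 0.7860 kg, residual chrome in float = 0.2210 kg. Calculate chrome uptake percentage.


Formula: Uptake = (offered - residual) / offered * 100
Substituting: Uptake = (0.7860 - 0.2210) / 0.7860 * 100
Result: 71.8830 %


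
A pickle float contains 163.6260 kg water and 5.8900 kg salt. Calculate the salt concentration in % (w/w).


Formula: Conc = salt / (water + salt) * 100
Substituting: Conc = 5.8900 / (163.6260 + 5.8900) * 100
Result: 3.4746 %


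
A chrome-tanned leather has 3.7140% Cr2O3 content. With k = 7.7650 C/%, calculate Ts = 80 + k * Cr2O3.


Formula: Ts = 80 + k * Cr2O3
Substituting: Ts = 80 + 7.7650 * 3.7140
Result: 108.8392 C


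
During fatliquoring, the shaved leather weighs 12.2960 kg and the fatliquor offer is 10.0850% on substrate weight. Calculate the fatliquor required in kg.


Formula: Fat = substrate * pct / 100
Substituting: Fat = 12.2960 * 10.0850 / 100
Result: 1.2401 kg


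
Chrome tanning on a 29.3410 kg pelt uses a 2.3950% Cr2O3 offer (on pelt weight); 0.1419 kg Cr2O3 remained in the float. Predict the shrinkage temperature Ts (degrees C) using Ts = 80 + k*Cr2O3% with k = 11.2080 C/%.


Offered = pelt * offer_pct / 100 = 29.3410 * 2.3950 / 100 = 0.7027 kg
Uptake = offered - residual = 0.7027 - 0.1419 = 0.5608 kg
Cr2O3% on pelt = uptake / pelt * 100 = 0.5608 / 29.3410 * 100 = 1.9114 %
Ts = 80 + k * Cr2O3% = 80 + 11.2080 * 1.9114 = 101.4227 C


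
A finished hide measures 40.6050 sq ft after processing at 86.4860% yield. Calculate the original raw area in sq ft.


Formula: raw = finished * 100 / yield
Substituting: raw = 40.6050 * 100 / 86.4860
Result: 46.9498 sq ft


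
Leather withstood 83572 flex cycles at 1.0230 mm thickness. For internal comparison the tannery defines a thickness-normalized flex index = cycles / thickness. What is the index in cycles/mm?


Formula: Index = cycles / thickness
Substituting: Index = 83572 / 1.0230
Result: 81693.0596 cycles/mm


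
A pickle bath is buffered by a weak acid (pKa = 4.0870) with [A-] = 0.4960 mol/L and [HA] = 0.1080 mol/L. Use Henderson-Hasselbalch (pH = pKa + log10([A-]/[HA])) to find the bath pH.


ratio = [A-] / [HA] = 0.4960 / 0.1080 = 4.5926
log10(ratio) = 0.6621
pH = pKa + log10(ratio) = 4.0870 + 0.6621 = 4.7491


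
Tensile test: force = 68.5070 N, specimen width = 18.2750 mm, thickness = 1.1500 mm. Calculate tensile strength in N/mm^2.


Formula: TS = force / (width * thickness)
Substituting: TS = 68.5070 / (18.2750 * 1.1500)
Result: 3.2597 N/mm^2


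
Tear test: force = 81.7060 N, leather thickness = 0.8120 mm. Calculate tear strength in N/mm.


Formula: Tear strength = force / thickness
Substituting: Tear strength = 81.7060 / 0.8120
Result: 100.6232 N/mm


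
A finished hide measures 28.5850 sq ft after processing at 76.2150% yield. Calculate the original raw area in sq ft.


Formula: raw = finished * 100 / yield
Substituting: raw = 28.5850 * 100 / 76.2150
Result: 37.5057 sq ft


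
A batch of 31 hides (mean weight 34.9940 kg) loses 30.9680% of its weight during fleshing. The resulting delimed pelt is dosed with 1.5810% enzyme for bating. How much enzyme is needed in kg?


Total_raw = N * avg_wt = 31 * 34.9940 = 1084.8140 kg
Substrate = Total_raw * (1 - loss/100) = 1084.8140 * (1 - 30.9680/100) = 748.8688 kg
Enzyme = Substrate * pct / 100 = 748.8688 * 1.5810 / 100 = 11.8396 kg


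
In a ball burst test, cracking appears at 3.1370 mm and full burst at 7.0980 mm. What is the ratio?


Formula: Ratio = crack / burst
Substituting: Ratio = 3.1370 / 7.0980
Result: 0.4420


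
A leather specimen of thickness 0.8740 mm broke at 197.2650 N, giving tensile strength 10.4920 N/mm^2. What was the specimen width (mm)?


Formula: w = F / (TS * t)
Substituting: w = 197.2650 / (10.4920 * 0.8740)
Result: 21.5120 mm


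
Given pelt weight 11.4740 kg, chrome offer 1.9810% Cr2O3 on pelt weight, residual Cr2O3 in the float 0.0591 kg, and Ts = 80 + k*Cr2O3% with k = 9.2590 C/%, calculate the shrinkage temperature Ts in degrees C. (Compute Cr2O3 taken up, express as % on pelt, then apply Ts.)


Offered = pelt * offer_pct / 100 = 11.4740 * 1.9810 / 100 = 0.2273 kg
Uptake = offered - residual = 0.2273 - 0.0591 = 0.1682 kg
Cr2O3% on pelt = uptake / pelt * 100 = 0.1682 / 11.4740 * 100 = 1.4659 %
Ts = 80 + k * Cr2O3% = 80 + 9.2590 * 1.4659 = 93.5730 C


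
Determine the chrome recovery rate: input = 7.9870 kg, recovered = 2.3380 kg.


Formula: Recovery = recovered / input * 100
Substituting: Recovery = 2.3380 / 7.9870 * 100
Result: 29.2726 %


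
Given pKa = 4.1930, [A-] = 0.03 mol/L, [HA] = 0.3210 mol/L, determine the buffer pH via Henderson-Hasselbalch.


ratio = [A-] / [HA] = 0.03 / 0.3210 = 0.0934579
log10(ratio) = -1.0294
pH = pKa + log10(ratio) = 4.1930 - 1.0294 = 3.1636


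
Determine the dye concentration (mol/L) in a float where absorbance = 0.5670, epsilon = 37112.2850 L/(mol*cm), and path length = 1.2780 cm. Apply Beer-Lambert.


Formula: c = A / (epsilon * l)
Substituting: c = 0.5670 / (37112.2850 * 1.2780)
Result: 1.1955e-05 mol/L


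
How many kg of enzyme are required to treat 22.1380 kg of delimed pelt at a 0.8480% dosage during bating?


Formula: Enzyme = substrate * pct / 100
Substituting: Enzyme = 22.1380 * 0.8480 / 100
Result: 0.1877 kg


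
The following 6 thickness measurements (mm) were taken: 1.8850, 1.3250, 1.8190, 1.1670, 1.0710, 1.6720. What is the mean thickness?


Formula: Average = sum / n
Substituting: Average = 8.9390 / 6
Result: 1.4898 mm


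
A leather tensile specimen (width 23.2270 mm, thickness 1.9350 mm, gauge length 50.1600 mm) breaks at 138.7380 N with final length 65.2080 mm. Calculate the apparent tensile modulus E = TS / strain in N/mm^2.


TS = F / (w * t) = 138.7380 / (23.2270 * 1.9350) = 3.0869 N/mm^2
strain = (Lf - L0) / L0 = (65.2080 - 50.1600) / 50.1600 = 0.3000
E = TS / strain = 3.0869 / 0.3000 = 10.2896 N/mm^2


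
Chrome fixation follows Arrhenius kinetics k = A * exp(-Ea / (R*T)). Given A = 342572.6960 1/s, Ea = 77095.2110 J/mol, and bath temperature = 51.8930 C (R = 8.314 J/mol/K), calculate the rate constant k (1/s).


T_K = T_C + 273.15 = 51.8930 + 273.15 = 325.0430 K
exponent = -Ea / (R * T_K) = -77095.2110 / (8.314 * 325.0430) = -28.5283
k = A * exp(exponent) = 342572.6960 * exp(-28.5283) = 1.3965e-07 1/s


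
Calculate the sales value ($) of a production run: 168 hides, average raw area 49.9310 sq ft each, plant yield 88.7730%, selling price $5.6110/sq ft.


Raw_total = N * avg_area = 168 * 49.9310 = 8388.4080 sq ft
Finished = Raw_total * yield / 100 = 8388.4080 * 88.7730 / 100 = 7446.6414 sq ft
Value = Finished * price = 7446.6414 * 5.6110 = 41783.1051 $


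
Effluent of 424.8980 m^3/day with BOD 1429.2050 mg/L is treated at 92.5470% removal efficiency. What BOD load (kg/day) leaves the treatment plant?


Load_in = volume * conc / 1000 = 424.8980 * 1429.2050 / 1000 = 607.2663 kg/day
Removed = Load_in * eff / 100 = 607.2663 * 92.5470 / 100 = 562.0068 kg/day
Load_out = Load_in - Removed = 607.2663 - 562.0068 = 45.2596 kg/day


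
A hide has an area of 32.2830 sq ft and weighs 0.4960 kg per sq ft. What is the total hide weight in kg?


Formula: Weight = area * weight_per_sqft
Substituting: Weight = 32.2830 * 0.4960
Result: 16.0124 kg


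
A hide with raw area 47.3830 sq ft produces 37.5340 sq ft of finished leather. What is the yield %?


Formula: Yield = finished / raw * 100
Substituting: Yield = 37.5340 / 47.3830 * 100
Result: 79.2141 %


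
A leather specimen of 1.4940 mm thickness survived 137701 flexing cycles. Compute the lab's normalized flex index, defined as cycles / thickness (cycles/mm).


Formula: Index = cycles / thickness
Substituting: Index = 137701 / 1.4940
Result: 92169.3440 cycles/mm


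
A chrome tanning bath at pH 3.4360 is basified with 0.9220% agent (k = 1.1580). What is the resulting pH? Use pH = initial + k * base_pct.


Formula: pH_final = pH_initial + k * base_pct
Substituting: pH_final = 3.4360 + 1.1580 * 0.9220
Result: 4.5037


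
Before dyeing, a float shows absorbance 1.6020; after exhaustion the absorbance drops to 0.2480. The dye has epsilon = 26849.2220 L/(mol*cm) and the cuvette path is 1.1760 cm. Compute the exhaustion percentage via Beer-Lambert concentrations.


c_initial = A_i / (epsilon * l) = 1.6020 / (26849.2220 * 1.1760) = 5.0737e-05 mol/L
c_final = A_f / (epsilon * l) = 0.2480 / (26849.2220 * 1.1760) = 7.8544e-06 mol/L
Exhaustion = (c_initial - c_final) / c_initial * 100 = (5.0737e-05 - 7.8544e-06) / 5.0737e-05 * 100 = 84.5194 %


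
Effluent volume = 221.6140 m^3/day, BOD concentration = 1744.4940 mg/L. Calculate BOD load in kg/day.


Formula: BOD_load = volume * conc / 1000
Substituting: BOD_load = 221.6140 * 1744.4940 / 1000
Result: 386.6043 kg/day


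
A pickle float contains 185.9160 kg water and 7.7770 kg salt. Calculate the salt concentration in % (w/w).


Formula: Conc = salt / (water + salt) * 100
Substituting: Conc = 7.7770 / (185.9160 + 7.7770) * 100
Result: 4.0151 %


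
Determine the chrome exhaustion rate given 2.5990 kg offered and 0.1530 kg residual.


Formula: Uptake = (offered - residual) / offered * 100
Substituting: Uptake = (2.5990 - 0.1530) / 2.5990 * 100
Result: 94.1131 %


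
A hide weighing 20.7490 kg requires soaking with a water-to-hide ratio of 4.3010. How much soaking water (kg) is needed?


Formula: Water = hide_weight * ratio
Substituting: Water = 20.7490 * 4.3010
Result: 89.2414 kg


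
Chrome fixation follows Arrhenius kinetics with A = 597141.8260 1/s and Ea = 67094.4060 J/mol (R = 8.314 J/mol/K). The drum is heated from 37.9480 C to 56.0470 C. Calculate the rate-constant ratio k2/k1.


T1 = 37.9480 + 273.15 = 311.0980 K; T2 = 56.0470 + 273.15 = 329.1970 K
k1 = A * exp(-Ea/(R*T1)) = 597141.8260 * exp(-67094.4060/(8.314*311.0980)) = 3.2377e-06 1/s
k2 = A * exp(-Ea/(R*T2)) = 597141.8260 * exp(-67094.4060/(8.314*329.1970)) = 1.3478e-05 1/s
k2/k1 = 1.3478e-05 / 3.2377e-06 = 4.1628


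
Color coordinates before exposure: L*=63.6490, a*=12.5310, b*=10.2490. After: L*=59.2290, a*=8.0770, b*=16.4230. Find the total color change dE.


dL = -4.4200, da = -4.4540, db = 6.1740
dE = sqrt((-4.4200)^2 + (-4.4540)^2 + 6.1740^2) = 8.8030


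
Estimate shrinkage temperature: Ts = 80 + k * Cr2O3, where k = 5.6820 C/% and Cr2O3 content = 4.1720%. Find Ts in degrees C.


Formula: Ts = 80 + k * Cr2O3
Substituting: Ts = 80 + 5.6820 * 4.1720
Result: 103.7053 C


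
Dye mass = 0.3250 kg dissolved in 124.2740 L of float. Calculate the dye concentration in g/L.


Formula: Conc = dye_mass(kg) / volume(L) * 1000
Substituting: Conc = 0.3250 / 124.2740 * 1000
Result: 2.6152 g/L


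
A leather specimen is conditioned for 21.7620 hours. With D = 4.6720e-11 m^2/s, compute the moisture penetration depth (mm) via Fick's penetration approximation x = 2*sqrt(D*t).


t = 21.7620 hr * 3600 = 78343.2000 s
D * t = 4.6720e-11 * 78343.2000 = 3.6602e-06
x = 2 * sqrt(D*t) = 2 * sqrt(3.6602e-06) = 0.00382633 m = 3.8263 mm


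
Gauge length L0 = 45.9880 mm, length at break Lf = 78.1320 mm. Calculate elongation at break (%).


Formula: Elongation = (Lf - L0) / L0 * 100
Substituting: Elongation = (78.1320 - 45.9880) / 45.9880 * 100
Result: 69.8965 %


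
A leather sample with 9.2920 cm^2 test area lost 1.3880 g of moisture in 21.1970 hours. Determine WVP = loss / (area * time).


Formula: WVP = loss / (area * time)
Substituting: WVP = 1.3880 / (9.2920 * 21.1970)
Result: 0.00704703 g/(cm^2*hr)


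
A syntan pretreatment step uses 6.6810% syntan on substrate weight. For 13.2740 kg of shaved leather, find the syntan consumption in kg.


Formula: Syntan = substrate * pct / 100
Substituting: Syntan = 13.2740 * 6.6810 / 100
Result: 0.8868 kg


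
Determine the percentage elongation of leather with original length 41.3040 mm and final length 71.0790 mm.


Formula: Elongation = (Lf - L0) / L0 * 100
Substituting: Elongation = (71.0790 - 41.3040) / 41.3040 * 100
Result: 72.0874 %


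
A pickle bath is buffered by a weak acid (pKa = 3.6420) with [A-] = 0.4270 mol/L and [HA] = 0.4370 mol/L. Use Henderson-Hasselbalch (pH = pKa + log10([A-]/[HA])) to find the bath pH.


ratio = [A-] / [HA] = 0.4270 / 0.4370 = 0.9771
log10(ratio) = -0.0100536
pH = pKa + log10(ratio) = 3.6420 - 0.0100536 = 3.6319


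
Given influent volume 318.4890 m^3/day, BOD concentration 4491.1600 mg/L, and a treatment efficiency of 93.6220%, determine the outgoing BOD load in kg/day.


Load_in = volume * conc / 1000 = 318.4890 * 4491.1600 / 1000 = 1430.3851 kg/day
Removed = Load_in * eff / 100 = 1430.3851 * 93.6220 / 100 = 1339.1551 kg/day
Load_out = Load_in - Removed = 1430.3851 - 1339.1551 = 91.2300 kg/day


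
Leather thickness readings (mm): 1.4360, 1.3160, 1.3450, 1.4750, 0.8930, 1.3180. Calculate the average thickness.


Formula: Average = sum / n
Substituting: Average = 7.7830 / 6
Result: 1.2972 mm


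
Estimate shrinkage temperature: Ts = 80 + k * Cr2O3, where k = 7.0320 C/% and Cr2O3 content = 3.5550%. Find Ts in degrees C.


Formula: Ts = 80 + k * Cr2O3
Substituting: Ts = 80 + 7.0320 * 3.5550
Result: 104.9988 C
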